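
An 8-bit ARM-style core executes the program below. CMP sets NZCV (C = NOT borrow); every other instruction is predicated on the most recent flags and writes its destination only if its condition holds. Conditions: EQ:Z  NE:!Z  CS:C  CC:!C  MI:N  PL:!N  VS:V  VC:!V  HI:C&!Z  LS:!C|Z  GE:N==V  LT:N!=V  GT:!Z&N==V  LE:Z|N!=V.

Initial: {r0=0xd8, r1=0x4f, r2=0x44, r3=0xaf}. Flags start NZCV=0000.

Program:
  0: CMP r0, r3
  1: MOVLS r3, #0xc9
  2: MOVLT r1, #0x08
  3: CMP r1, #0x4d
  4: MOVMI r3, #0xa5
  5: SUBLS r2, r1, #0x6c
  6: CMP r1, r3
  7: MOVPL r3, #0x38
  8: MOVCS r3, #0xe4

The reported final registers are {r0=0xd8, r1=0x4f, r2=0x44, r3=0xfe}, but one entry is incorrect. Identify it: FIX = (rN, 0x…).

FIX = (r3, 0xaf)

0: ✓ CMP  NZCV=0010
1: · MOVLS
2: · MOVLT
3: ✓ CMP  NZCV=0010
4: · MOVMI
5: · SUBLS
6: ✓ CMP  NZCV=1001
7: · MOVPL
8: · MOVCS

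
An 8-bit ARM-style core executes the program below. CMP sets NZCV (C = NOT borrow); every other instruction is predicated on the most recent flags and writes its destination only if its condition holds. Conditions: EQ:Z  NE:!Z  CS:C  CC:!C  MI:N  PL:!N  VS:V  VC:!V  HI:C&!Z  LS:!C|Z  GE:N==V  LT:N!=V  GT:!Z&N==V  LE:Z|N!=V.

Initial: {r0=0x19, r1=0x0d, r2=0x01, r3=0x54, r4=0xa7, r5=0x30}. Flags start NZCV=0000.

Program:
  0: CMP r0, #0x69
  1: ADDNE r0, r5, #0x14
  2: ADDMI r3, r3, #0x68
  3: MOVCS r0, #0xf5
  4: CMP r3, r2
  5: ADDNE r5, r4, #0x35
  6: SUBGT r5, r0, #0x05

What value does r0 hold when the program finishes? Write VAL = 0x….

VAL = 0x44

0: ✓ CMP  NZCV=1000
1: ✓ ADDNE  r0←0x44
2: ✓ ADDMI  r3←0xbc
3: · MOVCS
4: ✓ CMP  NZCV=1010
5: ✓ ADDNE  r5←0xdc
6: · SUBGT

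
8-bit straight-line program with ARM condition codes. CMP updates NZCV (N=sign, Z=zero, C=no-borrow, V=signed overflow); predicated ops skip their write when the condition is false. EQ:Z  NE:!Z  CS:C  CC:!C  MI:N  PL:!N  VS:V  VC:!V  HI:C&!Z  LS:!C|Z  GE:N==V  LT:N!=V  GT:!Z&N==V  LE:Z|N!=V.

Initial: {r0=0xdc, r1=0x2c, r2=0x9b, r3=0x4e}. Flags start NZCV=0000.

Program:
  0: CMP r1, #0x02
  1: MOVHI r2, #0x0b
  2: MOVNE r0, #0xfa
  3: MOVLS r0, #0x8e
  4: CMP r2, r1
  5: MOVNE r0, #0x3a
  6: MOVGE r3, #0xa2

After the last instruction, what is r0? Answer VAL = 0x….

0: ✓ CMP  NZCV=0010
1: ✓ MOVHI  r2←0x0b
2: ✓ MOVNE  r0←0xfa
3: · MOVLS
4: ✓ CMP  NZCV=1000
5: ✓ MOVNE  r0←0x3a
6: · MOVGE

VAL = 0x3a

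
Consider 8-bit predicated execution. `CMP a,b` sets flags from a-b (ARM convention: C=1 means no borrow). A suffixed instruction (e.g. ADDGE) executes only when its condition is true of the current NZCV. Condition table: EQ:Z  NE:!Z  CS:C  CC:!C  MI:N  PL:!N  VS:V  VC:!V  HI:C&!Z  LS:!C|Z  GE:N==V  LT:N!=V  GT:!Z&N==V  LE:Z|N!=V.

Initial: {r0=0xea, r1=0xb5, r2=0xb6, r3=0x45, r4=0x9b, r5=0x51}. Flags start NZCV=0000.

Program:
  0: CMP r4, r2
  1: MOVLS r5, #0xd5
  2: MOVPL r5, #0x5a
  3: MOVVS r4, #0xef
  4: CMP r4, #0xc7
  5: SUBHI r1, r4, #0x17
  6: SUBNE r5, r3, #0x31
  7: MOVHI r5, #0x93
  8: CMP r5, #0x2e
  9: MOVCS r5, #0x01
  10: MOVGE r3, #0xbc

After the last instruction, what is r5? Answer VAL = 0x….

VAL = 0x14

0: ✓ CMP  NZCV=1000
1: ✓ MOVLS  r5←0xd5
2: · MOVPL
3: · MOVVS
4: ✓ CMP  NZCV=1000
5: · SUBHI
6: ✓ SUBNE  r5←0x14
7: · MOVHI
8: ✓ CMP  NZCV=1000
9: · MOVCS
10: · MOVGE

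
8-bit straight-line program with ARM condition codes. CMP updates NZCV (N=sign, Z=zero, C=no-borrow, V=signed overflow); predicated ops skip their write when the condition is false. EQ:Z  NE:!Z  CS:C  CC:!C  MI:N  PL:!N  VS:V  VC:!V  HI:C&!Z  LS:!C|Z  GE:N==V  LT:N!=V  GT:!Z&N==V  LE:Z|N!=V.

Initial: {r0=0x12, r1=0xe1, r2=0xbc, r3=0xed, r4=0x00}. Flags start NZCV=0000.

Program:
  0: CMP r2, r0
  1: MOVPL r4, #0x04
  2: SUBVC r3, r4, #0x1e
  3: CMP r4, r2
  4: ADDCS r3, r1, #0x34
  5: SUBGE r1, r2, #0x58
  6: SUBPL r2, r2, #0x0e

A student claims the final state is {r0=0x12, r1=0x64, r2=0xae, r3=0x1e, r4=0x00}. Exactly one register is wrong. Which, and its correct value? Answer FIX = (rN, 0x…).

FIX = (r3, 0xe2)

0: ✓ CMP  NZCV=1010
1: · MOVPL
2: ✓ SUBVC  r3←0xe2
3: ✓ CMP  NZCV=0000
4: · ADDCS
5: ✓ SUBGE  r1←0x64
6: ✓ SUBPL  r2←0xae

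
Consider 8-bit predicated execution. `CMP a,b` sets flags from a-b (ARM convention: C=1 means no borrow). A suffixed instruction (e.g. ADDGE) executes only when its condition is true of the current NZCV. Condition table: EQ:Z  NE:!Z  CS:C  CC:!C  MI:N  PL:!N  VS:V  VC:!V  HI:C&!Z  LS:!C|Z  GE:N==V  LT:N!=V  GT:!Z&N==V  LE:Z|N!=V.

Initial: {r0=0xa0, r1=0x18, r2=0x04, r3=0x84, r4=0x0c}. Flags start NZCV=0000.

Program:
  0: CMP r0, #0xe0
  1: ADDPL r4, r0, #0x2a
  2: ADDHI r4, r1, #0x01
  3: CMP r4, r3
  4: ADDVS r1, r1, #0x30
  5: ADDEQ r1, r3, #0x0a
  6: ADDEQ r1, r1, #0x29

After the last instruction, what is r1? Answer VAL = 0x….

0: ✓ CMP  NZCV=1000
1: · ADDPL
2: · ADDHI
3: ✓ CMP  NZCV=1001
4: ✓ ADDVS  r1←0x48
5: · ADDEQ
6: · ADDEQ

VAL = 0x48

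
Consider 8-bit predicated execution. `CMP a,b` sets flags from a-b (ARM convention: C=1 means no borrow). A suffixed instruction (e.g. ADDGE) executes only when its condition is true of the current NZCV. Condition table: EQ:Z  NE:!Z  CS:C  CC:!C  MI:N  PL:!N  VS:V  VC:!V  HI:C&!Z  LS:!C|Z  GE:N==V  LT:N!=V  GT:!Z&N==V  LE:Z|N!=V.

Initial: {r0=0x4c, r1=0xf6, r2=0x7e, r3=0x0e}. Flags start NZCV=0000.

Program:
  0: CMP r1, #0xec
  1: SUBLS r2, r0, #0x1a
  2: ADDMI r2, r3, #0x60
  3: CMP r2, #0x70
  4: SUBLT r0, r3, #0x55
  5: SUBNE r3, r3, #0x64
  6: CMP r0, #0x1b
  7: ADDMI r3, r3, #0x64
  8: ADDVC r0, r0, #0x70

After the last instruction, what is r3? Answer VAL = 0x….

VAL = 0xaa

[0] flags=0010 → (cmp)
[1] flags=0010 LS?F → skip
[2] flags=0010 MI?F → skip
[3] flags=0010 → (cmp)
[4] flags=0010 LT?F → skip
[5] flags=0010 NE?T → r3=0xaa
[6] flags=0010 → (cmp)
[7] flags=0010 MI?F → skip
[8] flags=0010 VC?T → r0=0xbc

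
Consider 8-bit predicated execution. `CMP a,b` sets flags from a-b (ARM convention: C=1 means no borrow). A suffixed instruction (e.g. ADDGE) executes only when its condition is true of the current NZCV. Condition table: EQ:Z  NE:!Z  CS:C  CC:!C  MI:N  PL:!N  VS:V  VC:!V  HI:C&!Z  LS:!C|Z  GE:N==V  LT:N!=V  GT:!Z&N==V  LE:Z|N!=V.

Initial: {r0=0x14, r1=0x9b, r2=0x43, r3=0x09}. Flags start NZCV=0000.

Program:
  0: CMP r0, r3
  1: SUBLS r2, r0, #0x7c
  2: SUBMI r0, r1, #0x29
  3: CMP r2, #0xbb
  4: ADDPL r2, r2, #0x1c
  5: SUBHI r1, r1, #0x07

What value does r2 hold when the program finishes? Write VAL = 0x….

[0] flags=0010 → (cmp)
[1] flags=0010 LS?F → skip
[2] flags=0010 MI?F → skip
[3] flags=1001 → (cmp)
[4] flags=1001 PL?F → skip
[5] flags=1001 HI?F → skip

VAL = 0x43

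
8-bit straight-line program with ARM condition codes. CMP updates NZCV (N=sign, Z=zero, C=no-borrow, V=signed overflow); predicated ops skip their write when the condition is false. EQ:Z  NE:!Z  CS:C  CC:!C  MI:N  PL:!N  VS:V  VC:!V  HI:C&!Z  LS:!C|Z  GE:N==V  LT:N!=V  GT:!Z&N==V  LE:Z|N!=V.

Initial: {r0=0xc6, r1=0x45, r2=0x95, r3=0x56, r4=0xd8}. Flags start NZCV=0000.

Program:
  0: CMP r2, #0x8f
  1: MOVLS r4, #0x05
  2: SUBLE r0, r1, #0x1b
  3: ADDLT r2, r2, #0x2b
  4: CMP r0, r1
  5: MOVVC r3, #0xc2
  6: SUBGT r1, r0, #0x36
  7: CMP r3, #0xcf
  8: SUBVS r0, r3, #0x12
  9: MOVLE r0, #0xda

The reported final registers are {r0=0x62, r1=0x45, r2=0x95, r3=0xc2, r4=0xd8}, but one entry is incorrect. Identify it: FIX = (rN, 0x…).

[0] flags=0010 → (cmp)
[1] flags=0010 LS?F → skip
[2] flags=0010 LE?F → skip
[3] flags=0010 LT?F → skip
[4] flags=1010 → (cmp)
[5] flags=1010 VC?T → r3=0xc2
[6] flags=1010 GT?F → skip
[7] flags=1000 → (cmp)
[8] flags=1000 VS?F → skip
[9] flags=1000 LE?T → r0=0xda

FIX = (r0, 0xda)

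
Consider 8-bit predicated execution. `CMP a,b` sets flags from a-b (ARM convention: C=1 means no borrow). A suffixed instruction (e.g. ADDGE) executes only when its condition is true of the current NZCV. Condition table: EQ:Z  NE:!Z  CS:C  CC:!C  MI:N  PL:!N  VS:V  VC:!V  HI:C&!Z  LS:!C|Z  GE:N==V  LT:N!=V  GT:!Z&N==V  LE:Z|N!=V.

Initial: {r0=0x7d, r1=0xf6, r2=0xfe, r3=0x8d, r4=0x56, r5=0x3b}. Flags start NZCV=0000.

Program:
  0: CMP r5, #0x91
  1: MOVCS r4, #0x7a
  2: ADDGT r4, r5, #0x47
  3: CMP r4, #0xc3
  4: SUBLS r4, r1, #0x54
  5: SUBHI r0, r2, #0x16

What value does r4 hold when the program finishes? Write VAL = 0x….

VAL = 0xa2

0: ✓ CMP  NZCV=1001
1: · MOVCS
2: ✓ ADDGT  r4←0x82
3: ✓ CMP  NZCV=1000
4: ✓ SUBLS  r4←0xa2
5: · SUBHI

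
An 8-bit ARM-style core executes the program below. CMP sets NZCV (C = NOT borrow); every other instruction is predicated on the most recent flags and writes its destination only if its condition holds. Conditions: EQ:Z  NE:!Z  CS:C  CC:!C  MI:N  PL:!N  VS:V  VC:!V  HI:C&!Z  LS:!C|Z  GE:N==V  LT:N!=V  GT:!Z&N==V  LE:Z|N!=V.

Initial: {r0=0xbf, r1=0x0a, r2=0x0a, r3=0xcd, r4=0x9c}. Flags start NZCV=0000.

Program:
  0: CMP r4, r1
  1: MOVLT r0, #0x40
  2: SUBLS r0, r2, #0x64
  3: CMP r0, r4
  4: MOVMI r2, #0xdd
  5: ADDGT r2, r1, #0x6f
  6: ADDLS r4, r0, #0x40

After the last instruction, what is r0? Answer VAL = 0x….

[0] flags=1010 → (cmp)
[1] flags=1010 LT?T → r0=0x40
[2] flags=1010 LS?F → skip
[3] flags=1001 → (cmp)
[4] flags=1001 MI?T → r2=0xdd
[5] flags=1001 GT?T → r2=0x79
[6] flags=1001 LS?T → r4=0x80

VAL = 0x40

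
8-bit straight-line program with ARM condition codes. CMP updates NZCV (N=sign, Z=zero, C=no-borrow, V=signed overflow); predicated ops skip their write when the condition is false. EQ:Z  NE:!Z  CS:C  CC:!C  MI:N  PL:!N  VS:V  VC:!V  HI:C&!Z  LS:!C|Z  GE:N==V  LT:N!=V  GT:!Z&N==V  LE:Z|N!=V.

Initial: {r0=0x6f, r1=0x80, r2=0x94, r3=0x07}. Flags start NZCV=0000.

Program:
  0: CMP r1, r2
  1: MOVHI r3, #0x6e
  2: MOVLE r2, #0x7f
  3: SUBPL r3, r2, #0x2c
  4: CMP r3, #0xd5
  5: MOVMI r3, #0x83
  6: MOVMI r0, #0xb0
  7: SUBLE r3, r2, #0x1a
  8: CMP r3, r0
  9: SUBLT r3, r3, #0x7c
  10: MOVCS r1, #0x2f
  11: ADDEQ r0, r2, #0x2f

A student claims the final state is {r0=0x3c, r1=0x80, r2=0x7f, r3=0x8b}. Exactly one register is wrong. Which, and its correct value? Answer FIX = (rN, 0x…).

FIX = (r0, 0x6f)

0: ✓ CMP  NZCV=1000
1: · MOVHI
2: ✓ MOVLE  r2←0x7f
3: · SUBPL
4: ✓ CMP  NZCV=0000
5: · MOVMI
6: · MOVMI
7: · SUBLE
8: ✓ CMP  NZCV=1000
9: ✓ SUBLT  r3←0x8b
10: · MOVCS
11: · ADDEQ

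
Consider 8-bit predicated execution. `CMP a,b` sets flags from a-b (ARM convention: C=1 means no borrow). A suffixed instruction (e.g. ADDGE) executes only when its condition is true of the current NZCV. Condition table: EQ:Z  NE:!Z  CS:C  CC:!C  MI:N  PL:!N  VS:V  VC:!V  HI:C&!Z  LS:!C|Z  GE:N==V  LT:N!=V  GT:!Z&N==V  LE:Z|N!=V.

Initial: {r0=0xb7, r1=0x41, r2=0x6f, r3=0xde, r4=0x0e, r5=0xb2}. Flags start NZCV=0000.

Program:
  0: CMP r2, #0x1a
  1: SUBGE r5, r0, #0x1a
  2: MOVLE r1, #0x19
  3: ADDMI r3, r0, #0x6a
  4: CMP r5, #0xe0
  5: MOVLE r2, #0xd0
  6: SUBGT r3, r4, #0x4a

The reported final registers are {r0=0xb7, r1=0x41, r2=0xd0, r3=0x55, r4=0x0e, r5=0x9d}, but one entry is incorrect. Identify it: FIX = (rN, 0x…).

FIX = (r3, 0xde)

0: ✓ CMP  NZCV=0010
1: ✓ SUBGE  r5←0x9d
2: · MOVLE
3: · ADDMI
4: ✓ CMP  NZCV=1000
5: ✓ MOVLE  r2←0xd0
6: · SUBGT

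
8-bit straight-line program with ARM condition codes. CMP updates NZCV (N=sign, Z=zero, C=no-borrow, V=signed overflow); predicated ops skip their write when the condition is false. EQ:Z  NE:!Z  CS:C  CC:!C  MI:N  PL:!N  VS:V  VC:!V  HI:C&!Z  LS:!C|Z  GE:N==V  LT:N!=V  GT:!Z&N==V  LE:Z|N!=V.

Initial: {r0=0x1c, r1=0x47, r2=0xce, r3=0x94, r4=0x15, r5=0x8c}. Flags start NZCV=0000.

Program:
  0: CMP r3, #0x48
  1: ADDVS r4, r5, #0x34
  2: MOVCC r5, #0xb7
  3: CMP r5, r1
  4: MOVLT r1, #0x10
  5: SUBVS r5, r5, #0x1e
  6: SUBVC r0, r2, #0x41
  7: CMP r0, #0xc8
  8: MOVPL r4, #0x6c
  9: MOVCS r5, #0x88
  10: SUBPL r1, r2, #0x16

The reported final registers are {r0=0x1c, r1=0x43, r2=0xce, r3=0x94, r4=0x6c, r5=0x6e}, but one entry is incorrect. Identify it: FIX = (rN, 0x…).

FIX = (r1, 0xb8)

0: ✓ CMP  NZCV=0011
1: ✓ ADDVS  r4←0xc0
2: · MOVCC
3: ✓ CMP  NZCV=0011
4: ✓ MOVLT  r1←0x10
5: ✓ SUBVS  r5←0x6e
6: · SUBVC
7: ✓ CMP  NZCV=0000
8: ✓ MOVPL  r4←0x6c
9: · MOVCS
10: ✓ SUBPL  r1←0xb8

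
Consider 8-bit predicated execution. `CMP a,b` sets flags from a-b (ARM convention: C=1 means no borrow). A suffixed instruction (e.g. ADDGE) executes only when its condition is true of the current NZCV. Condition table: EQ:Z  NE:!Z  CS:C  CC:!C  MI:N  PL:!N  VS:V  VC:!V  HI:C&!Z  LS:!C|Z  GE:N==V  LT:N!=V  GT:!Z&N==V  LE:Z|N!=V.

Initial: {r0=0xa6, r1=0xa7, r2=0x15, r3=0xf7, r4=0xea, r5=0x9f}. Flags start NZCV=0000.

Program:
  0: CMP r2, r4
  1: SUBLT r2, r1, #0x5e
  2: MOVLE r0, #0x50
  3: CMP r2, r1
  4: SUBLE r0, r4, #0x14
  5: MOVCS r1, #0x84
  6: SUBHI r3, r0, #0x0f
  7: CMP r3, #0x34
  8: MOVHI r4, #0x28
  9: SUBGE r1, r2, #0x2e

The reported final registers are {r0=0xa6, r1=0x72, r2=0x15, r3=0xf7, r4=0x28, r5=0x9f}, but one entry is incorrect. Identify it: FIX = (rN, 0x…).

FIX = (r1, 0xa7)

0: ✓ CMP  NZCV=0000
1: · SUBLT
2: · MOVLE
3: ✓ CMP  NZCV=0000
4: · SUBLE
5: · MOVCS
6: · SUBHI
7: ✓ CMP  NZCV=1010
8: ✓ MOVHI  r4←0x28
9: · SUBGE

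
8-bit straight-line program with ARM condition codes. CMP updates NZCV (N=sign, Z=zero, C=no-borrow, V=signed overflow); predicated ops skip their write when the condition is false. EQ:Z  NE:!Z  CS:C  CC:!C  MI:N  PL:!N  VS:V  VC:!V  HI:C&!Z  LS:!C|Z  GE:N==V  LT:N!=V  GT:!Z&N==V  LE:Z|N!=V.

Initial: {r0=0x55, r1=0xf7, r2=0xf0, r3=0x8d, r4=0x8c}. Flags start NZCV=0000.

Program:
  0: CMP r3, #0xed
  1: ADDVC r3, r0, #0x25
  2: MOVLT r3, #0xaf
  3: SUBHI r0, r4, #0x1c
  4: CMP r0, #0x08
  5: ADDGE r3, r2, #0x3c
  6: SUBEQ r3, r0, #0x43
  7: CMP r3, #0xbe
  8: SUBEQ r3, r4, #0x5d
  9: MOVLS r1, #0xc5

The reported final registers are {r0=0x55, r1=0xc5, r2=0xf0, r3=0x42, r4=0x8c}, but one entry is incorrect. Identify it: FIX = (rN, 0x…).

FIX = (r3, 0x2c)

0: ✓ CMP  NZCV=1000
1: ✓ ADDVC  r3←0x7a
2: ✓ MOVLT  r3←0xaf
3: · SUBHI
4: ✓ CMP  NZCV=0010
5: ✓ ADDGE  r3←0x2c
6: · SUBEQ
7: ✓ CMP  NZCV=0000
8: · SUBEQ
9: ✓ MOVLS  r1←0xc5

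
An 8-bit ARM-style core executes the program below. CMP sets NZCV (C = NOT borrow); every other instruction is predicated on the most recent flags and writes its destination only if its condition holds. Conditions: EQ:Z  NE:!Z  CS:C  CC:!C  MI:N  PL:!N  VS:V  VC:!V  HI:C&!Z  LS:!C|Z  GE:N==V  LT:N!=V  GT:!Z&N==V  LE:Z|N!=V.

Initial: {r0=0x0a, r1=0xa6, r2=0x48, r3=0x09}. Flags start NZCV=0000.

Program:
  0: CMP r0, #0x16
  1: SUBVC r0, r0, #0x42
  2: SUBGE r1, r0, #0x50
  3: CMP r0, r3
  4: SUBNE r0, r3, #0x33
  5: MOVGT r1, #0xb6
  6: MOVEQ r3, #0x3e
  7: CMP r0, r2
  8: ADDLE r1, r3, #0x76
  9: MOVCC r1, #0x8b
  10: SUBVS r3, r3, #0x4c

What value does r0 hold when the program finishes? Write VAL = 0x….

VAL = 0xd6

[0] flags=1000 → (cmp)
[1] flags=1000 VC?T → r0=0xc8
[2] flags=1000 GE?F → skip
[3] flags=1010 → (cmp)
[4] flags=1010 NE?T → r0=0xd6
[5] flags=1010 GT?F → skip
[6] flags=1010 EQ?F → skip
[7] flags=1010 → (cmp)
[8] flags=1010 LE?T → r1=0x7f
[9] flags=1010 CC?F → skip
[10] flags=1010 VS?F → skip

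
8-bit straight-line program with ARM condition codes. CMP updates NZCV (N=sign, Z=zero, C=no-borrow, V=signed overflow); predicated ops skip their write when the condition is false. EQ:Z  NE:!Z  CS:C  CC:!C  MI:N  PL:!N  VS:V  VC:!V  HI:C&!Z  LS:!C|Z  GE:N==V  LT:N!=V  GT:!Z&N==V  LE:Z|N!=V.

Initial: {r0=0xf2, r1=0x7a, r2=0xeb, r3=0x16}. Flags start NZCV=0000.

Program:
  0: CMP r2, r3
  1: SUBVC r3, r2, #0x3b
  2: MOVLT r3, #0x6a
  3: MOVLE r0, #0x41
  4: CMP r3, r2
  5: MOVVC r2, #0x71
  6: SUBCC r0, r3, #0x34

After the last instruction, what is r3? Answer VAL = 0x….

VAL = 0x6a

[0] flags=1010 → (cmp)
[1] flags=1010 VC?T → r3=0xb0
[2] flags=1010 LT?T → r3=0x6a
[3] flags=1010 LE?T → r0=0x41
[4] flags=0000 → (cmp)
[5] flags=0000 VC?T → r2=0x71
[6] flags=0000 CC?T → r0=0x36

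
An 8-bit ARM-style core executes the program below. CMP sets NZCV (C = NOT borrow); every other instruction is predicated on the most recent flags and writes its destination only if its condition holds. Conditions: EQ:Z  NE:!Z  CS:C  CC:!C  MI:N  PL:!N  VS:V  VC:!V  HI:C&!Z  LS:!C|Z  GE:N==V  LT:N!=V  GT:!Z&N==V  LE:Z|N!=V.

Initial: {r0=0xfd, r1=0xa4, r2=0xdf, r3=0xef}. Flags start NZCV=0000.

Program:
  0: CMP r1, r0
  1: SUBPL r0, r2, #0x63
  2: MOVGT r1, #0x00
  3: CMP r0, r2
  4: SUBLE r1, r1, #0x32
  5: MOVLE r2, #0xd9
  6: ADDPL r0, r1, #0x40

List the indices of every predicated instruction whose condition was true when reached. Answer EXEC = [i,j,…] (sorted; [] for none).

EXEC = [6]

0: ✓ CMP  NZCV=1000
1: · SUBPL
2: · MOVGT
3: ✓ CMP  NZCV=0010
4: · SUBLE
5: · MOVLE
6: ✓ ADDPL  r0←0xe4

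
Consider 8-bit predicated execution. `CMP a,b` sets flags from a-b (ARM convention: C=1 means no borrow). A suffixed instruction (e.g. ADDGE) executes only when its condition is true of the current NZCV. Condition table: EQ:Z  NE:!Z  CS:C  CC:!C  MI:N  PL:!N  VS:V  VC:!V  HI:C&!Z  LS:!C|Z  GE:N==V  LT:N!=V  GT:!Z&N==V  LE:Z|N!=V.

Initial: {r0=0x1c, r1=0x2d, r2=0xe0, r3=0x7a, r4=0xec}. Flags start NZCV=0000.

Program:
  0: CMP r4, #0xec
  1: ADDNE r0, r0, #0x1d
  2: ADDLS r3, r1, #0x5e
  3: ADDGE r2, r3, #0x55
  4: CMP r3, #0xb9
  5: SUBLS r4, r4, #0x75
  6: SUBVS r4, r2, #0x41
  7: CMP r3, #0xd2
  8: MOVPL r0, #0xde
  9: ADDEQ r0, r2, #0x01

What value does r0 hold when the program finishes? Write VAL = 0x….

VAL = 0x1c

[0] flags=0110 → (cmp)
[1] flags=0110 NE?F → skip
[2] flags=0110 LS?T → r3=0x8b
[3] flags=0110 GE?T → r2=0xe0
[4] flags=1000 → (cmp)
[5] flags=1000 LS?T → r4=0x77
[6] flags=1000 VS?F → skip
[7] flags=1000 → (cmp)
[8] flags=1000 PL?F → skip
[9] flags=1000 EQ?F → skip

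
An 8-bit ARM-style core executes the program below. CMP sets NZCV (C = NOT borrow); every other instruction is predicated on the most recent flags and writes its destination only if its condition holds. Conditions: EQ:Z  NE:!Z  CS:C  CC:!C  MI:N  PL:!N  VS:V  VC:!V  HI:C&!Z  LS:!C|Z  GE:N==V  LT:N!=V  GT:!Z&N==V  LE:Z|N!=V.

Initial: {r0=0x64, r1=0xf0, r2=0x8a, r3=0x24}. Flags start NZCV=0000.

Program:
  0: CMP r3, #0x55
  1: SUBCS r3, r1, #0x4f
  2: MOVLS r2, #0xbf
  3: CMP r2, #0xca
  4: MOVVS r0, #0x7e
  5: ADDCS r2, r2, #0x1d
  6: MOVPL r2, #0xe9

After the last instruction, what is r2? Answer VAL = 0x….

VAL = 0xbf

[0] flags=1000 → (cmp)
[1] flags=1000 CS?F → skip
[2] flags=1000 LS?T → r2=0xbf
[3] flags=1000 → (cmp)
[4] flags=1000 VS?F → skip
[5] flags=1000 CS?F → skip
[6] flags=1000 PL?F → skip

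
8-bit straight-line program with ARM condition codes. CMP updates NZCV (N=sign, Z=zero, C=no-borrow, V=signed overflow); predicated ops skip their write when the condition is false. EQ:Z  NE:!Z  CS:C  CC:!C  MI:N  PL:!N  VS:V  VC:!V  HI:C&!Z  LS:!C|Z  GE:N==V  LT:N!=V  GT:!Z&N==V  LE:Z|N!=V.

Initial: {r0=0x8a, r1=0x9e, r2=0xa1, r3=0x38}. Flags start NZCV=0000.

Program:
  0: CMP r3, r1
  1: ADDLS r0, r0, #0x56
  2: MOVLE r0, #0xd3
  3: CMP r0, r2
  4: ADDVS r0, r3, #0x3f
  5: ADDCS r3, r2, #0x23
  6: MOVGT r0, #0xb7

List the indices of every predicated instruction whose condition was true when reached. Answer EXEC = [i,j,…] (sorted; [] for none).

EXEC = [1,5,6]

[0] flags=1001 → (cmp)
[1] flags=1001 LS?T → r0=0xe0
[2] flags=1001 LE?F → skip
[3] flags=0010 → (cmp)
[4] flags=0010 VS?F → skip
[5] flags=0010 CS?T → r3=0xc4
[6] flags=0010 GT?T → r0=0xb7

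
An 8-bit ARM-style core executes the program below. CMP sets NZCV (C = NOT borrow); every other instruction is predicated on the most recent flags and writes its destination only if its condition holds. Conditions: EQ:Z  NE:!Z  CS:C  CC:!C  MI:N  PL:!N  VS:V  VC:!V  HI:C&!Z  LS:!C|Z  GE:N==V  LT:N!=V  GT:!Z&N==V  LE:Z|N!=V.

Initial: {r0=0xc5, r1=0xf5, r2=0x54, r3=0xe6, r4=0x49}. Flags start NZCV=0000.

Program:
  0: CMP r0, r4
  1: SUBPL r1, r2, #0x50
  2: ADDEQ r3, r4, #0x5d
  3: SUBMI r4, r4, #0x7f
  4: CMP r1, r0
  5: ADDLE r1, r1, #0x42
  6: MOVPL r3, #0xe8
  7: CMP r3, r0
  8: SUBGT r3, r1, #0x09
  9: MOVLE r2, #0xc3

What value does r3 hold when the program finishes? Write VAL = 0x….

VAL = 0xfb

0: ✓ CMP  NZCV=0011
1: ✓ SUBPL  r1←0x04
2: · ADDEQ
3: · SUBMI
4: ✓ CMP  NZCV=0000
5: · ADDLE
6: ✓ MOVPL  r3←0xe8
7: ✓ CMP  NZCV=0010
8: ✓ SUBGT  r3←0xfb
9: · MOVLE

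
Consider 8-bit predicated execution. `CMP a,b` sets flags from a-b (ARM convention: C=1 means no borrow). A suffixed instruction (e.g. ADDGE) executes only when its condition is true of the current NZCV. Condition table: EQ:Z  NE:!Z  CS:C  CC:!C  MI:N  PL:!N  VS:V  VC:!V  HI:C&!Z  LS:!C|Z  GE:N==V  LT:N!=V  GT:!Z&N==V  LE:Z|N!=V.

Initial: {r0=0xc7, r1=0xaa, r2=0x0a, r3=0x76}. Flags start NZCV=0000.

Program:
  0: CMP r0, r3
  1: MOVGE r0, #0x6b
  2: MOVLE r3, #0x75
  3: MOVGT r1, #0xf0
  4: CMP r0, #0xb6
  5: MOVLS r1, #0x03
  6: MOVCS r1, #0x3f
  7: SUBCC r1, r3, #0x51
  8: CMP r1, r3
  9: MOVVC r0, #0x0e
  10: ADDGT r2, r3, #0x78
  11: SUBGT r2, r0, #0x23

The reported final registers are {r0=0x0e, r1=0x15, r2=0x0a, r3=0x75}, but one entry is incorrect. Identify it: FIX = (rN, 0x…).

FIX = (r1, 0x3f)

0: ✓ CMP  NZCV=0011
1: · MOVGE
2: ✓ MOVLE  r3←0x75
3: · MOVGT
4: ✓ CMP  NZCV=0010
5: · MOVLS
6: ✓ MOVCS  r1←0x3f
7: · SUBCC
8: ✓ CMP  NZCV=1000
9: ✓ MOVVC  r0←0x0e
10: · ADDGT
11: · SUBGT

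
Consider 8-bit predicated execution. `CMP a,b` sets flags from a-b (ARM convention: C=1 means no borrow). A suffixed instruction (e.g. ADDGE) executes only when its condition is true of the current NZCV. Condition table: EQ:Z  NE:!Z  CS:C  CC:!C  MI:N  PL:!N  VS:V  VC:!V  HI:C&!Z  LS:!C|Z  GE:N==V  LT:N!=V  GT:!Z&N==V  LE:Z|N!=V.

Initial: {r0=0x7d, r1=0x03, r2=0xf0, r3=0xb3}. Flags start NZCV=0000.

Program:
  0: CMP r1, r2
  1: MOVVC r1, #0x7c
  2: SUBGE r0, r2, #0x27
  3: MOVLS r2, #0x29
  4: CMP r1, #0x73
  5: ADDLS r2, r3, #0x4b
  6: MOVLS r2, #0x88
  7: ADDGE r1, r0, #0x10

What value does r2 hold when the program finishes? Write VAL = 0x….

0: ✓ CMP  NZCV=0000
1: ✓ MOVVC  r1←0x7c
2: ✓ SUBGE  r0←0xc9
3: ✓ MOVLS  r2←0x29
4: ✓ CMP  NZCV=0010
5: · ADDLS
6: · MOVLS
7: ✓ ADDGE  r1←0xd9

VAL = 0x29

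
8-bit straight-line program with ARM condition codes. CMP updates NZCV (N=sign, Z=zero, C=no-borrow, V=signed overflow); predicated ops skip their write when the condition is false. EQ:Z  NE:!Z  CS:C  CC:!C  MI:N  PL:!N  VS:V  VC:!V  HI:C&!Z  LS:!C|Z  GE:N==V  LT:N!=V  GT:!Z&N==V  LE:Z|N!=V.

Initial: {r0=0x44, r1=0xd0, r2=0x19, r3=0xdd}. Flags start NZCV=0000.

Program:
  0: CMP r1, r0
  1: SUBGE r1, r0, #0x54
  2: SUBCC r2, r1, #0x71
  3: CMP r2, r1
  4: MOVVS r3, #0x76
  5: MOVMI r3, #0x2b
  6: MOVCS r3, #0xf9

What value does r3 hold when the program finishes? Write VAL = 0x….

VAL = 0xdd

0: ✓ CMP  NZCV=1010
1: · SUBGE
2: · SUBCC
3: ✓ CMP  NZCV=0000
4: · MOVVS
5: · MOVMI
6: · MOVCS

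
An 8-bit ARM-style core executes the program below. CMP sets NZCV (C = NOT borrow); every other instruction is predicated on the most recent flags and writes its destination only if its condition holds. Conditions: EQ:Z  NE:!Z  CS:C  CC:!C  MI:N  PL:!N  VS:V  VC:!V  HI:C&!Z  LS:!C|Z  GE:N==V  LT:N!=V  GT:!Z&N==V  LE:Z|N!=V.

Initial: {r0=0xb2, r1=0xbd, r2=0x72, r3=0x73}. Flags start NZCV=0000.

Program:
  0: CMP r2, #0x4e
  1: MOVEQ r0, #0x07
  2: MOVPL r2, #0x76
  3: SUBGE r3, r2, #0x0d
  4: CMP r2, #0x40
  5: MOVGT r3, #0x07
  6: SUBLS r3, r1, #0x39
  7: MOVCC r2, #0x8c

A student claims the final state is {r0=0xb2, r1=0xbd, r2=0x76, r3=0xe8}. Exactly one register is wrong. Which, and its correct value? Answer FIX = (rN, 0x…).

0: ✓ CMP  NZCV=0010
1: · MOVEQ
2: ✓ MOVPL  r2←0x76
3: ✓ SUBGE  r3←0x69
4: ✓ CMP  NZCV=0010
5: ✓ MOVGT  r3←0x07
6: · SUBLS
7: · MOVCC

FIX = (r3, 0x07)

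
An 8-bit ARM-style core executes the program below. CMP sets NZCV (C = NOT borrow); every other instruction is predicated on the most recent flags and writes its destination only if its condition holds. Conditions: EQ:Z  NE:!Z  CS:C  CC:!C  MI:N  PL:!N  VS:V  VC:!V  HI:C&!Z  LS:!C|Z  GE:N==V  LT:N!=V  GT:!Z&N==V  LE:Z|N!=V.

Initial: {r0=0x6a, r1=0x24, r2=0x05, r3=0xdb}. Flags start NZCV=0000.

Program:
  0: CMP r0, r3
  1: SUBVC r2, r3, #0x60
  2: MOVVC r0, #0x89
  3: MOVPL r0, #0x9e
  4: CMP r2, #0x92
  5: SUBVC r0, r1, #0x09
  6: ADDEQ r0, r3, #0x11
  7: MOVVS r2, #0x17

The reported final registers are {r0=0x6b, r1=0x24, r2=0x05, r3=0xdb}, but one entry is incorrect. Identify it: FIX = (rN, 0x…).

[0] flags=1001 → (cmp)
[1] flags=1001 VC?F → skip
[2] flags=1001 VC?F → skip
[3] flags=1001 PL?F → skip
[4] flags=0000 → (cmp)
[5] flags=0000 VC?T → r0=0x1b
[6] flags=0000 EQ?F → skip
[7] flags=0000 VS?F → skip

FIX = (r0, 0x1b)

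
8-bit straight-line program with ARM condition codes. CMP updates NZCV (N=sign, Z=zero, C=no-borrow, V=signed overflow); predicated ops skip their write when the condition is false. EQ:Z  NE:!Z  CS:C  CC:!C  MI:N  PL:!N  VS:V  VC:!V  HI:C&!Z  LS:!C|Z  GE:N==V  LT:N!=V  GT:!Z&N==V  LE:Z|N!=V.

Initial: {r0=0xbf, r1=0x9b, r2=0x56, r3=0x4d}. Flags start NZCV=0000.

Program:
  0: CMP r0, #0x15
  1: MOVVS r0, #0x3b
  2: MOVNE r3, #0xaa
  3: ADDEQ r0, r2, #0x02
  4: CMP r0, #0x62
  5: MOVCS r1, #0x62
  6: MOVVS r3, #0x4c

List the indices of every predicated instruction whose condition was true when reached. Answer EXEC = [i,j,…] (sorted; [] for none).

EXEC = [2,5,6]

0: ✓ CMP  NZCV=1010
1: · MOVVS
2: ✓ MOVNE  r3←0xaa
3: · ADDEQ
4: ✓ CMP  NZCV=0011
5: ✓ MOVCS  r1←0x62
6: ✓ MOVVS  r3←0x4c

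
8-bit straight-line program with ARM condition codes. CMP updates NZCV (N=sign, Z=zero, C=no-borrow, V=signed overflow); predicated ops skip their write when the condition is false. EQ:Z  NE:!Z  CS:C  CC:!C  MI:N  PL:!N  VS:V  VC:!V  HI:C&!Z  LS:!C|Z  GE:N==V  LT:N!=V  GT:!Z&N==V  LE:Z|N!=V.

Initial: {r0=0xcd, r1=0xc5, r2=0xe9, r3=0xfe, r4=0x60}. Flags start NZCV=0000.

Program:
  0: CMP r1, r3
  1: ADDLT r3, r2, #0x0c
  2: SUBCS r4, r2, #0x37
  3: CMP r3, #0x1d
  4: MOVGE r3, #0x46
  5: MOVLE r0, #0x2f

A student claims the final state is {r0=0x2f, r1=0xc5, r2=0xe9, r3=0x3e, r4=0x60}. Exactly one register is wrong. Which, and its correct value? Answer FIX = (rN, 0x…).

FIX = (r3, 0xf5)

0: ✓ CMP  NZCV=1000
1: ✓ ADDLT  r3←0xf5
2: · SUBCS
3: ✓ CMP  NZCV=1010
4: · MOVGE
5: ✓ MOVLE  r0←0x2f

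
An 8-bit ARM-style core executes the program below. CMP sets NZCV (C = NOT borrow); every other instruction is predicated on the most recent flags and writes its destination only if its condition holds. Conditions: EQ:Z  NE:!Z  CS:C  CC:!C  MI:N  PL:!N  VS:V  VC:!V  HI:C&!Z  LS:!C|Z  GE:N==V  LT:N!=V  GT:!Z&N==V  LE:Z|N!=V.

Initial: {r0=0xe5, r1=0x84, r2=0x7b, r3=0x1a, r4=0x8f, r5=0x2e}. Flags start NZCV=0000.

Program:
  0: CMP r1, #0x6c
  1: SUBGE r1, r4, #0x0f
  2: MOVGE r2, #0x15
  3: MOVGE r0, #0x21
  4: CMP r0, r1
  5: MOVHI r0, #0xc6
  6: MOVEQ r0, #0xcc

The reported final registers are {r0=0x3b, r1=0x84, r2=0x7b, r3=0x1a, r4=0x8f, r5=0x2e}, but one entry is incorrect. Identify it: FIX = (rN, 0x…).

[0] flags=0011 → (cmp)
[1] flags=0011 GE?F → skip
[2] flags=0011 GE?F → skip
[3] flags=0011 GE?F → skip
[4] flags=0010 → (cmp)
[5] flags=0010 HI?T → r0=0xc6
[6] flags=0010 EQ?F → skip

FIX = (r0, 0xc6)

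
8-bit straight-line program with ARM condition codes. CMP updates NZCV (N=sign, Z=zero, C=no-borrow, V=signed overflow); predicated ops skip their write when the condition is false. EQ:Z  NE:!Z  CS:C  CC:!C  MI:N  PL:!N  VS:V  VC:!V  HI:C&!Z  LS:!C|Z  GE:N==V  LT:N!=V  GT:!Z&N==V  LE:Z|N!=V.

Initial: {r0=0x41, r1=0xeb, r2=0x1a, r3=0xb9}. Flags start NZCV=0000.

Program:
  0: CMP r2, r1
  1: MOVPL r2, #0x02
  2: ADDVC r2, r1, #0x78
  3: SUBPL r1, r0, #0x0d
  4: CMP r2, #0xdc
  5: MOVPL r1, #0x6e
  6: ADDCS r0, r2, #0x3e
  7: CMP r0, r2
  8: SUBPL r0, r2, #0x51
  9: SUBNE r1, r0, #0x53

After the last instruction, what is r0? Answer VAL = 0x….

[0] flags=0000 → (cmp)
[1] flags=0000 PL?T → r2=0x02
[2] flags=0000 VC?T → r2=0x63
[3] flags=0000 PL?T → r1=0x34
[4] flags=1001 → (cmp)
[5] flags=1001 PL?F → skip
[6] flags=1001 CS?F → skip
[7] flags=1000 → (cmp)
[8] flags=1000 PL?F → skip
[9] flags=1000 NE?T → r1=0xee

VAL = 0x41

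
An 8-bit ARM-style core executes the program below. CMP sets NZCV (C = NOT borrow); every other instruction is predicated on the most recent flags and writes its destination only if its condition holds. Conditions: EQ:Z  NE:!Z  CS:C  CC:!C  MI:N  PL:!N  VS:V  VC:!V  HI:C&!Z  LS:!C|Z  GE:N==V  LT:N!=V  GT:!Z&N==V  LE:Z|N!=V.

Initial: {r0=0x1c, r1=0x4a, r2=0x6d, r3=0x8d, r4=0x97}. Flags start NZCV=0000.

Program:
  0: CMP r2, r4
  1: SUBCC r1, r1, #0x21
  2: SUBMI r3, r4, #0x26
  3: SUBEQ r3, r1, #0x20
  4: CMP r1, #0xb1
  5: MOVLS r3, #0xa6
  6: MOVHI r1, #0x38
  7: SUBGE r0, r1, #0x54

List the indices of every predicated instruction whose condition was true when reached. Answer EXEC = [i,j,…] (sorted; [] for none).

[0] flags=1001 → (cmp)
[1] flags=1001 CC?T → r1=0x29
[2] flags=1001 MI?T → r3=0x71
[3] flags=1001 EQ?F → skip
[4] flags=0000 → (cmp)
[5] flags=0000 LS?T → r3=0xa6
[6] flags=0000 HI?F → skip
[7] flags=0000 GE?T → r0=0xd5

EXEC = [1,2,5,7]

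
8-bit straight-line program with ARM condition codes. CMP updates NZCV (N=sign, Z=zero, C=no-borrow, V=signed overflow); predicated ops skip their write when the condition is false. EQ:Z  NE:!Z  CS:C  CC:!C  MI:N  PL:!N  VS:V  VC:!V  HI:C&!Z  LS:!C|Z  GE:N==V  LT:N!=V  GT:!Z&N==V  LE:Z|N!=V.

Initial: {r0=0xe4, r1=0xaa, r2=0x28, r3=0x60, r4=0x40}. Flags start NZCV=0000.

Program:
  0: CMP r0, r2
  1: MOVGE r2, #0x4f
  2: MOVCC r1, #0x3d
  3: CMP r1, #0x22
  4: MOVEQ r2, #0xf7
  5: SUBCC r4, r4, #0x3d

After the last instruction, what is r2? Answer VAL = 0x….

0: ✓ CMP  NZCV=1010
1: · MOVGE
2: · MOVCC
3: ✓ CMP  NZCV=1010
4: · MOVEQ
5: · SUBCC

VAL = 0x28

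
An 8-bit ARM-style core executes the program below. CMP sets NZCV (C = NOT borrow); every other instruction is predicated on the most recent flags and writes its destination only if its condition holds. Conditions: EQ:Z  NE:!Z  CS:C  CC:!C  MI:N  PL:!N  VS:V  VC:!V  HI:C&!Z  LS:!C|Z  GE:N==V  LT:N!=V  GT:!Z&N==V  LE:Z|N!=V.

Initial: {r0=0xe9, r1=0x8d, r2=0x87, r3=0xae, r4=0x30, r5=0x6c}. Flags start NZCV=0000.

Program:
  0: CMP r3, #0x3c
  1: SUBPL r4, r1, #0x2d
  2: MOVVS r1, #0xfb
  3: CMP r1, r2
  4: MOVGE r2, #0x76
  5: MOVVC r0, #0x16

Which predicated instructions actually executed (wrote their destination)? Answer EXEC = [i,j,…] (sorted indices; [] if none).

EXEC = [1,2,4,5]

0: ✓ CMP  NZCV=0011
1: ✓ SUBPL  r4←0x60
2: ✓ MOVVS  r1←0xfb
3: ✓ CMP  NZCV=0010
4: ✓ MOVGE  r2←0x76
5: ✓ MOVVC  r0←0x16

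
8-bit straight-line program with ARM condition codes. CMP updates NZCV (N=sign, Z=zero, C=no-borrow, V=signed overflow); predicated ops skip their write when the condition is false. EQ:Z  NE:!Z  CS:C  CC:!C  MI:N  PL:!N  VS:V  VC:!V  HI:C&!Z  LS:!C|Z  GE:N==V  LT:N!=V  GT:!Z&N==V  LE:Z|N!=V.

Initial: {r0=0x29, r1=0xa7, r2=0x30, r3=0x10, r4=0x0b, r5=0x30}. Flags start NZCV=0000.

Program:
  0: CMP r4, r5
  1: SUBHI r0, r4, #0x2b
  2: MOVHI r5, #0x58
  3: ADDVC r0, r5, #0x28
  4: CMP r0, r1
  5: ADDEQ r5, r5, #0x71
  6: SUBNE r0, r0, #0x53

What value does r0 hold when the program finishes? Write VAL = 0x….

VAL = 0x05

0: ✓ CMP  NZCV=1000
1: · SUBHI
2: · MOVHI
3: ✓ ADDVC  r0←0x58
4: ✓ CMP  NZCV=1001
5: · ADDEQ
6: ✓ SUBNE  r0←0x05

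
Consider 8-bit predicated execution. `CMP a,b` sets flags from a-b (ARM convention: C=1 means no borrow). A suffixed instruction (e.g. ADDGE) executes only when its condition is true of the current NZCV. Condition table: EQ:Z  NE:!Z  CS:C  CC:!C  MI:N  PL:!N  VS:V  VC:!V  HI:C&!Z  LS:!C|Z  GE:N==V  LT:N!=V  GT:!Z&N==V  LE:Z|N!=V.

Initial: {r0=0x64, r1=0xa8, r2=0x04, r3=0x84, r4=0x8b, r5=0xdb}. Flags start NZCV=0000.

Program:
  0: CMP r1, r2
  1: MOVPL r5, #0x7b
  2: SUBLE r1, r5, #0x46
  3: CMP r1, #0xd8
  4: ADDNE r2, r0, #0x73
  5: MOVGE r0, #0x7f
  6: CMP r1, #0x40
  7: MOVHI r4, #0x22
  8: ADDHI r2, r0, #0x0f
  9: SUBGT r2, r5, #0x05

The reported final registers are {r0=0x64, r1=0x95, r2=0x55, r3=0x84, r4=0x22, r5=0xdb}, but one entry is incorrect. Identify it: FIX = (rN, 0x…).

0: ✓ CMP  NZCV=1010
1: · MOVPL
2: ✓ SUBLE  r1←0x95
3: ✓ CMP  NZCV=1000
4: ✓ ADDNE  r2←0xd7
5: · MOVGE
6: ✓ CMP  NZCV=0011
7: ✓ MOVHI  r4←0x22
8: ✓ ADDHI  r2←0x73
9: · SUBGT

FIX = (r2, 0x73)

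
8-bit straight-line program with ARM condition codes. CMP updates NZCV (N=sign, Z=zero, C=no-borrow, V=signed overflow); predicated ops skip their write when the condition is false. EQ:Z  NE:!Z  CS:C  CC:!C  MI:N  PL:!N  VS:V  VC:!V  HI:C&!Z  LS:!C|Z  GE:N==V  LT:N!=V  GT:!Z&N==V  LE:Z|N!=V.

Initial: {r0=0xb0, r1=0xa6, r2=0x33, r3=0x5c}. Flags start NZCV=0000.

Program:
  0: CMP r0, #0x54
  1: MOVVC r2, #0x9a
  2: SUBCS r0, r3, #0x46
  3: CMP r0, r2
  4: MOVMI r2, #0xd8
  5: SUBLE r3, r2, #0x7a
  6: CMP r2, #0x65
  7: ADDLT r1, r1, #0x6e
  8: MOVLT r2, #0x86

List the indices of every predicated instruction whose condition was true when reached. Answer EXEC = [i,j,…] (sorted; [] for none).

[0] flags=0011 → (cmp)
[1] flags=0011 VC?F → skip
[2] flags=0011 CS?T → r0=0x16
[3] flags=1000 → (cmp)
[4] flags=1000 MI?T → r2=0xd8
[5] flags=1000 LE?T → r3=0x5e
[6] flags=0011 → (cmp)
[7] flags=0011 LT?T → r1=0x14
[8] flags=0011 LT?T → r2=0x86

EXEC = [2,4,5,7,8]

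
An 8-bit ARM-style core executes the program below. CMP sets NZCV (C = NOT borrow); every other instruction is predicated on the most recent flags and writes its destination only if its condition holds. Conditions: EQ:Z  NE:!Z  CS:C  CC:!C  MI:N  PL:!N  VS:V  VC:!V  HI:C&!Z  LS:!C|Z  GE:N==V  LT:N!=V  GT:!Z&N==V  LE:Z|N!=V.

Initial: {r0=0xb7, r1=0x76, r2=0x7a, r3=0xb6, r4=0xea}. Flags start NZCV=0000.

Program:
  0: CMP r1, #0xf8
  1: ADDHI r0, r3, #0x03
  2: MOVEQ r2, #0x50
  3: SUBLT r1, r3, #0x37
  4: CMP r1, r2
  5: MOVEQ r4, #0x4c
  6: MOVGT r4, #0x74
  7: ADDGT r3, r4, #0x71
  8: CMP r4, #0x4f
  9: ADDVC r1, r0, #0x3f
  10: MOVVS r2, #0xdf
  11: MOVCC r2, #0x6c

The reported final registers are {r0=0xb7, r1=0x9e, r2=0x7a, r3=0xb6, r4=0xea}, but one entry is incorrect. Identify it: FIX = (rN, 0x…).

FIX = (r1, 0xf6)

[0] flags=0000 → (cmp)
[1] flags=0000 HI?F → skip
[2] flags=0000 EQ?F → skip
[3] flags=0000 LT?F → skip
[4] flags=1000 → (cmp)
[5] flags=1000 EQ?F → skip
[6] flags=1000 GT?F → skip
[7] flags=1000 GT?F → skip
[8] flags=1010 → (cmp)
[9] flags=1010 VC?T → r1=0xf6
[10] flags=1010 VS?F → skip
[11] flags=1010 CC?F → skip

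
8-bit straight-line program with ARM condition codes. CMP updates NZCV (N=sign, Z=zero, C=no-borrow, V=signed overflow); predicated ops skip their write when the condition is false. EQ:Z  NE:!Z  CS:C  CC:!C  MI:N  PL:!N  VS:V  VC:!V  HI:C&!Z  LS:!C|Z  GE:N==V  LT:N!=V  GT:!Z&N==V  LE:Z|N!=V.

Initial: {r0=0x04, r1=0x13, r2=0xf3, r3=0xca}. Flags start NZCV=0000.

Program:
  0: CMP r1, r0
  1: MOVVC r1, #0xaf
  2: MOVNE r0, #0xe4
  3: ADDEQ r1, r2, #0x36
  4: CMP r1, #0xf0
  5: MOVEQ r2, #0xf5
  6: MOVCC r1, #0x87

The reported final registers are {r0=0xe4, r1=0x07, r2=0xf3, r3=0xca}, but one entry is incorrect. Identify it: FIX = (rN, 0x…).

0: ✓ CMP  NZCV=0010
1: ✓ MOVVC  r1←0xaf
2: ✓ MOVNE  r0←0xe4
3: · ADDEQ
4: ✓ CMP  NZCV=1000
5: · MOVEQ
6: ✓ MOVCC  r1←0x87

FIX = (r1, 0x87)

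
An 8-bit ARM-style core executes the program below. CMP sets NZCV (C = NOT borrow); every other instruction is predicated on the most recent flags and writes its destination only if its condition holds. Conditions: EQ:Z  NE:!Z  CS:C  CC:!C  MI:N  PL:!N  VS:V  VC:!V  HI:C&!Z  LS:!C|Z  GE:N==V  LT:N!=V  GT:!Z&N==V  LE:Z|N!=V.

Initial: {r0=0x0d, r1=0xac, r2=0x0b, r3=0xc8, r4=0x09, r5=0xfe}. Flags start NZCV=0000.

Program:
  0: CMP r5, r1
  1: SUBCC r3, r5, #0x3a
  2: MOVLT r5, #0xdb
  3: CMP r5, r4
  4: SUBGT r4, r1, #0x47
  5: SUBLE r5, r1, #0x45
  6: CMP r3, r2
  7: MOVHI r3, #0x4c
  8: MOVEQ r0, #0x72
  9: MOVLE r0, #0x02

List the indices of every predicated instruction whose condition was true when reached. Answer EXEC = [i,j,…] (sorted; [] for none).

0: ✓ CMP  NZCV=0010
1: · SUBCC
2: · MOVLT
3: ✓ CMP  NZCV=1010
4: · SUBGT
5: ✓ SUBLE  r5←0x67
6: ✓ CMP  NZCV=1010
7: ✓ MOVHI  r3←0x4c
8: · MOVEQ
9: ✓ MOVLE  r0←0x02

EXEC = [5,7,9]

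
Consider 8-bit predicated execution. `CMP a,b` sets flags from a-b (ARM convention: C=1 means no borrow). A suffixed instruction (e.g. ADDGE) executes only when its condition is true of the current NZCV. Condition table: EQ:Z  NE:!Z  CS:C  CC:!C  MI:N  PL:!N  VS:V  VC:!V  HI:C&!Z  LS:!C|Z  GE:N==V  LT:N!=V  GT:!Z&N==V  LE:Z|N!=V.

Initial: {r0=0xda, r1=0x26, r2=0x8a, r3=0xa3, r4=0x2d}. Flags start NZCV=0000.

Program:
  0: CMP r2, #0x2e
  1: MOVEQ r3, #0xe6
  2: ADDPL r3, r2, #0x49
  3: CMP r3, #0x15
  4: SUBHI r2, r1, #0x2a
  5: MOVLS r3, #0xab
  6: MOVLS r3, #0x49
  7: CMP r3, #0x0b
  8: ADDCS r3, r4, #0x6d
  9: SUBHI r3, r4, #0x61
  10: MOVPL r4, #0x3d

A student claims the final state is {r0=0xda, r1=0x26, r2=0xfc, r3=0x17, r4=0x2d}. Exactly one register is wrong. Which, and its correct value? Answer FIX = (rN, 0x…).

[0] flags=0011 → (cmp)
[1] flags=0011 EQ?F → skip
[2] flags=0011 PL?T → r3=0xd3
[3] flags=1010 → (cmp)
[4] flags=1010 HI?T → r2=0xfc
[5] flags=1010 LS?F → skip
[6] flags=1010 LS?F → skip
[7] flags=1010 → (cmp)
[8] flags=1010 CS?T → r3=0x9a
[9] flags=1010 HI?T → r3=0xcc
[10] flags=1010 PL?F → skip

FIX = (r3, 0xcc)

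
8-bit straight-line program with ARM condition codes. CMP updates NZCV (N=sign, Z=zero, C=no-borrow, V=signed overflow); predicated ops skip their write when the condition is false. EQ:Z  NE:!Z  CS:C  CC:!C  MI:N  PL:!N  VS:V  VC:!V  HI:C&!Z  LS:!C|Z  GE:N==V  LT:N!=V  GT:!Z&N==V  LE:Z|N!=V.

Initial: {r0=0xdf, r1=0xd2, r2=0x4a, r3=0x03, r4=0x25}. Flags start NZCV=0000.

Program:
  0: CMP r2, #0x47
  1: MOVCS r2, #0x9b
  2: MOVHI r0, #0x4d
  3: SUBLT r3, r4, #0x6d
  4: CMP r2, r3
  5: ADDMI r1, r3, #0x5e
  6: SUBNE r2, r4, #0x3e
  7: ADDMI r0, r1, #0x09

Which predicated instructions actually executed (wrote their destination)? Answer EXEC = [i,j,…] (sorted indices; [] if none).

EXEC = [1,2,5,6,7]

[0] flags=0010 → (cmp)
[1] flags=0010 CS?T → r2=0x9b
[2] flags=0010 HI?T → r0=0x4d
[3] flags=0010 LT?F → skip
[4] flags=1010 → (cmp)
[5] flags=1010 MI?T → r1=0x61
[6] flags=1010 NE?T → r2=0xe7
[7] flags=1010 MI?T → r0=0x6a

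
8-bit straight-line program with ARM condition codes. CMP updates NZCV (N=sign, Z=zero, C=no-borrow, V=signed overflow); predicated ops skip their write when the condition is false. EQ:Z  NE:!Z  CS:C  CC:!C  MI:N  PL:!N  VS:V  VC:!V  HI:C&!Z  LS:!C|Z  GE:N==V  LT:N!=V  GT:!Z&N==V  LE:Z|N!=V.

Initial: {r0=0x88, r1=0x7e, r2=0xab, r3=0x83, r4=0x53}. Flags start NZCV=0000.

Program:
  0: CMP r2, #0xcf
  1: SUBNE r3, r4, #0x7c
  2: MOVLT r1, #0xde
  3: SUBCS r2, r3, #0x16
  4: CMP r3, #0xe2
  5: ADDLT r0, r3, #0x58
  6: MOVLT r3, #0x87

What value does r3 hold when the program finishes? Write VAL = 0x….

[0] flags=1000 → (cmp)
[1] flags=1000 NE?T → r3=0xd7
[2] flags=1000 LT?T → r1=0xde
[3] flags=1000 CS?F → skip
[4] flags=1000 → (cmp)
[5] flags=1000 LT?T → r0=0x2f
[6] flags=1000 LT?T → r3=0x87

VAL = 0x87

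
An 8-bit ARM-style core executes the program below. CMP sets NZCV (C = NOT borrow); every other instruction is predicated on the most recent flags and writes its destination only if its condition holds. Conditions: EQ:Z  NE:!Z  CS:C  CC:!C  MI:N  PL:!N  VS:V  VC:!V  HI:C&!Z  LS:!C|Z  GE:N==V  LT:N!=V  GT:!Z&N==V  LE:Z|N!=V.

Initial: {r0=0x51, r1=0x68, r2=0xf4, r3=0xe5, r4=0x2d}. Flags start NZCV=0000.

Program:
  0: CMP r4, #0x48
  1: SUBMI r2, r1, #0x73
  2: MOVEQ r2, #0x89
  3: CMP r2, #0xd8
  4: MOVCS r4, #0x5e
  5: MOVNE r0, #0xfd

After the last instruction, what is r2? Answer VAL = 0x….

[0] flags=1000 → (cmp)
[1] flags=1000 MI?T → r2=0xf5
[2] flags=1000 EQ?F → skip
[3] flags=0010 → (cmp)
[4] flags=0010 CS?T → r4=0x5e
[5] flags=0010 NE?T → r0=0xfd

VAL = 0xf5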